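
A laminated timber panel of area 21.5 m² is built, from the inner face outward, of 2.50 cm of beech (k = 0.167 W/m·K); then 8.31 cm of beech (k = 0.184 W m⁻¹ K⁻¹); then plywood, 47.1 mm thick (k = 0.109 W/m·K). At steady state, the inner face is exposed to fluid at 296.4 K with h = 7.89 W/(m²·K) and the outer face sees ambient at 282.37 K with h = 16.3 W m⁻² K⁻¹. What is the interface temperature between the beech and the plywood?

T = 288.0 K

Treat each layer as a resistance in series:
  R_conv,in = 1/(hA) = 1/(7.89·21.5) = 0.005895 K/W
  R_beech = L/(kA) = 0.0250/(0.167·21.5) = 0.006963 K/W
  R_beech = L/(kA) = 0.0831/(0.184·21.5) = 0.02101 K/W
  R_plywood = L/(kA) = 0.0471/(0.109·21.5) = 0.02010 K/W
  R_conv,out = 1/(hA) = 1/(16.3·21.5) = 0.002853 K/W
ΣR = 0.005895 + 0.006963 + 0.02101 + 0.02010 + 0.002853 = 0.05682 K/W
Q = ΔT/ΣR = (296.4 K − 282.37 K)/0.05682 = 246.9 W
From the inner boundary to the beech/plywood interface, ΣR_partial = 0.03387 K/W.
T_interface = T_in − Q·ΣR_partial = 296.4 K − (246.9)(0.03387) = 288.0 K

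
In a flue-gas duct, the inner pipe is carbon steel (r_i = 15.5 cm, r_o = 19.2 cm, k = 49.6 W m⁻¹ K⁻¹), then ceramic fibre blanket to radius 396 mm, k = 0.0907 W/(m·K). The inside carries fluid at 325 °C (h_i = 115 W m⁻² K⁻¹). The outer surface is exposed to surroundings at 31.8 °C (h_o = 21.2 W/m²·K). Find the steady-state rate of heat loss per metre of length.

Q' = 226 W/m

Series thermal resistances, inner to outer:
  R'_conv,in = 1/(2πr h) = 1/(2π·0.155·115) = 0.008929 m·K/W
  R'_carbon steel = ln(0.192/0.155)/(2πk) = 0.2141/(2π·49.6) = 6.869×10^-4 m·K/W
  R'_ceramic fibre blanket = ln(0.396/0.192)/(2πk) = 0.7239/(2π·0.0907) = 1.270 m·K/W
  R'_conv,out = 1/(2πr h) = 1/(2π·0.396·21.2) = 0.01896 m·K/W
ΣR = 0.008929 + 6.869×10^-4 + 1.270 + 0.01896 = 1.299 m·K/W
Q' = ΔT/ΣR = (325 °C − 31.8 °C)/1.299 = 226 W/m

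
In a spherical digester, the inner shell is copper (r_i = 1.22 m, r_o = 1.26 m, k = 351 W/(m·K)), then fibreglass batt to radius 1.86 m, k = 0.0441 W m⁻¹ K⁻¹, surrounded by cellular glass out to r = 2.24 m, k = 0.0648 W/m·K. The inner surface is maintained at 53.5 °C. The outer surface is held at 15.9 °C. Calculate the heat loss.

Q = 65.5 W

Treat each layer as a resistance in series:
  R_copper = (1/1.22 − 1/1.26)/(4πk) = 0.02602/(4π·351) = 5.899×10^-6 K/W
  R_fibreglass batt = (1/1.26 − 1/1.86)/(4πk) = 0.2560/(4π·0.0441) = 0.4620 K/W
  R_cellular glass = (1/1.86 − 1/2.24)/(4πk) = 0.09121/(4π·0.0648) = 0.1120 K/W
ΣR = 5.899×10^-6 + 0.4620 + 0.1120 = 0.5740 K/W
Q = ΔT/ΣR = (53.5 °C − 15.9 °C)/0.5740 = 65.5 W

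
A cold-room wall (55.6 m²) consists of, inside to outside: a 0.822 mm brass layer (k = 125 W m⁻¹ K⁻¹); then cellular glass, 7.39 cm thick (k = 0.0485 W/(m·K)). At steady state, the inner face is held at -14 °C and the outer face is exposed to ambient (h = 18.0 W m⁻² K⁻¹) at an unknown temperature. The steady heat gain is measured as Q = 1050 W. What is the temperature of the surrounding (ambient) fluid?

Series resistances:
  R_brass = L/(kA) = 8.22×10^-4/(125·55.6) = 1.183×10^-7 K/W
  R_cellular glass = L/(kA) = 0.0739/(0.0485·55.6) = 0.02740 K/W
  R_conv,out = 1/(hA) = 1/(18.0·55.6) = 9.992×10^-4 K/W
ΣR = 0.02840 K/W
ΔT = Q·ΣR = 1050 × 0.02840 = 29.82 K
Heat flows inward, so T_out = T_in + ΔT = -14 + 29.82 = 15.8 °C

T_out = 15.8 °C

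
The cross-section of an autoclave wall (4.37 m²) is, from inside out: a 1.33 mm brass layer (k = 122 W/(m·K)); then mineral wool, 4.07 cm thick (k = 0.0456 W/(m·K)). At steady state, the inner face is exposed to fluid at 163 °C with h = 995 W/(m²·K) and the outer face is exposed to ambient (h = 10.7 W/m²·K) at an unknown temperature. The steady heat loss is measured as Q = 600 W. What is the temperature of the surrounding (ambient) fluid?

Sum the resistances:
  R_conv,in = 1/(hA) = 1/(995·4.37) = 2.300×10^-4 K/W
  R_brass = L/(kA) = 0.00133/(122·4.37) = 2.495×10^-6 K/W
  R_mineral wool = L/(kA) = 0.0407/(0.0456·4.37) = 0.2042 K/W
  R_conv,out = 1/(hA) = 1/(10.7·4.37) = 0.02139 K/W
ΣR = 0.2259 K/W
ΔT = Q·ΣR = 600 × 0.2259 = 135.5 K
Heat flows outward, so T_out = T_in − ΔT = 163 − 135.5 = 27.5 °C

T_out = 27.5 °C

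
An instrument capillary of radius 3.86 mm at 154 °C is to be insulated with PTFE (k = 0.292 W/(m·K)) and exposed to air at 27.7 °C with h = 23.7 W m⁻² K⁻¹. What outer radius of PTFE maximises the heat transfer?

For a cylinder, r_cr = k_ins/h = 0.292/23.7 = 0.0123 m = 1.23 cm

r_cr = 1.23 cm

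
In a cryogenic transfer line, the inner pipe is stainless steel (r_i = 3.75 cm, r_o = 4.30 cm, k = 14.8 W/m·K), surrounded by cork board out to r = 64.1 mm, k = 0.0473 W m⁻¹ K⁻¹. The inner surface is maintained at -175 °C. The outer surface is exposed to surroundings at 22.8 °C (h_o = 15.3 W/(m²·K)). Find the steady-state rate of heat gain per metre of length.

Q' = 131 W/m

Treat each layer as a resistance in series:
  R'_stainless steel = ln(0.0430/0.0375)/(2πk) = 0.1369/(2π·14.8) = 0.001472 m·K/W
  R'_cork board = ln(0.0641/0.0430)/(2πk) = 0.3992/(2π·0.0473) = 1.343 m·K/W
  R'_conv,out = 1/(2πr h) = 1/(2π·0.0641·15.3) = 0.1623 m·K/W
ΣR = 0.001472 + 1.343 + 0.1623 = 1.507 m·K/W
Q' = ΔT/ΣR = (-175 °C − 22.8 °C)/1.507 = -131 W/m
(Negative Q' ⇒ heat flows inward; heat gain = 131 W/m.)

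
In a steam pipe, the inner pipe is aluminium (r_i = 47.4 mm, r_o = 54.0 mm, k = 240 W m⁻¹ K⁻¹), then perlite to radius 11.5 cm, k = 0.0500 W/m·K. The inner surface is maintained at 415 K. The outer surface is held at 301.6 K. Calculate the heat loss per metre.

Series thermal resistances, inner to outer:
  R'_aluminium = ln(0.0540/0.0474)/(2πk) = 0.1304/(2π·240) = 8.645×10^-5 m·K/W
  R'_perlite = ln(0.115/0.0540)/(2πk) = 0.7559/(2π·0.0500) = 2.406 m·K/W
ΣR = 8.645×10^-5 + 2.406 = 2.406 m·K/W
Q' = ΔT/ΣR = (415 K − 301.6 K)/2.406 = 47.1 W/m

Q' = 47.1 W/m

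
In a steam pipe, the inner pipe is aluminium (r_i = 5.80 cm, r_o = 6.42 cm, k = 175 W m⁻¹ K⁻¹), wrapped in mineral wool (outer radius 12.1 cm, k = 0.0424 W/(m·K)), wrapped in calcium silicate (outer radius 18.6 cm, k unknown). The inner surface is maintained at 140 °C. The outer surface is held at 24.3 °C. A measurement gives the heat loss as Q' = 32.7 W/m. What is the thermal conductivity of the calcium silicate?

k = 0.0590 W/m·K

ΣR = ΔT/Q' = |140 − 24.3|/32.7 = 3.538 m·K/W
Known resistances:
  R'_aluminium = ln(0.0642/0.0580)/(2πk) = 0.1016/(2π·175) = 9.236×10^-5 m·K/W
  R'_mineral wool = ln(0.121/0.0642)/(2πk) = 0.6338/(2π·0.0424) = 2.379 m·K/W
R_calcium silicate = ΣR − ΣR_known = 3.538 − 2.379 = 1.159 m·K/W
ln(r₂/r₁)/(2πk) = 1.159 ⇒ k = 0.4300/(2π·1.159) = 0.0590 W/m·K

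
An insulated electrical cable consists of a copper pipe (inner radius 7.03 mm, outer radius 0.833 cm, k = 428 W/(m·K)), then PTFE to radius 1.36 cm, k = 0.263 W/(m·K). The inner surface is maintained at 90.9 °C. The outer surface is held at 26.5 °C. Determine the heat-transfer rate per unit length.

Resistance network (inner→outer):
  R'_copper = ln(0.00833/0.00703)/(2πk) = 0.1697/(2π·428) = 6.310×10^-5 m·K/W
  R'_PTFE = ln(0.0136/0.00833)/(2πk) = 0.4902/(2π·0.263) = 0.2966 m·K/W
ΣR = 6.310×10^-5 + 0.2966 = 0.2967 m·K/W
Q' = ΔT/ΣR = (90.9 °C − 26.5 °C)/0.2967 = 217 W/m

Q' = 217 W/m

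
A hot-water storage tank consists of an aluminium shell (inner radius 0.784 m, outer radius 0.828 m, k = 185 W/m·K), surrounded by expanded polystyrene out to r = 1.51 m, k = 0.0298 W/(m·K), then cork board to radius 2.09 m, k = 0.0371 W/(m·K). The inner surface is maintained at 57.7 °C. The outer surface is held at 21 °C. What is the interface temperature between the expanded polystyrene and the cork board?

Resistance network (inner→outer):
  R_aluminium = (1/0.784 − 1/0.828)/(4πk) = 0.06778/(4π·185) = 2.916×10^-5 K/W
  R_expanded polystyrene = (1/0.828 − 1/1.51)/(4πk) = 0.5455/(4π·0.0298) = 1.457 K/W
  R_cork board = (1/1.51 − 1/2.09)/(4πk) = 0.1838/(4π·0.0371) = 0.3942 K/W
ΣR = 2.916×10^-5 + 1.457 + 0.3942 = 1.851 K/W
Q = ΔT/ΣR = (57.7 °C − 21 °C)/1.851 = 19.83 W
From the inner boundary to the expanded polystyrene/cork board interface, ΣR_partial = 1.457 K/W.
T_interface = T_in − Q·ΣR_partial = 57.7 °C − (19.83)(1.457) = 28.8 °C

T = 28.8 °C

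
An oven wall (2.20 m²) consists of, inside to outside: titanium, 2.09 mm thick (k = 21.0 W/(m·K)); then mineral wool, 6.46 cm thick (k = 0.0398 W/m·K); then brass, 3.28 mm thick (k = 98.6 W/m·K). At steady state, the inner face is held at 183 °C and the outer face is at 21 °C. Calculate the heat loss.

Treat each layer as a resistance in series:
  R_titanium = L/(kA) = 0.00209/(21.0·2.20) = 4.524×10^-5 K/W
  R_mineral wool = L/(kA) = 0.0646/(0.0398·2.20) = 0.7378 K/W
  R_brass = L/(kA) = 0.00328/(98.6·2.20) = 1.512×10^-5 K/W
ΣR = 4.524×10^-5 + 0.7378 + 1.512×10^-5 = 0.7379 K/W
Q = ΔT/ΣR = (183 °C − 21 °C)/0.7379 = 220 W

Q = 220 W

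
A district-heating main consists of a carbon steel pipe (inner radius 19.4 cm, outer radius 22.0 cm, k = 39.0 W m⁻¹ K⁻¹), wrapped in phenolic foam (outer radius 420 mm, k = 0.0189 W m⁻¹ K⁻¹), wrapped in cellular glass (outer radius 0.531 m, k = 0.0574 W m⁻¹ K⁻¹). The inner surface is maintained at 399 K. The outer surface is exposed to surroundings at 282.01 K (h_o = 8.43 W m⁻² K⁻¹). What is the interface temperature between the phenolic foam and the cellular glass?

T = 295.1 K

Treat each layer as a resistance in series:
  R'_carbon steel = ln(0.220/0.194)/(2πk) = 0.1258/(2π·39.0) = 5.133×10^-4 m·K/W
  R'_phenolic foam = ln(0.420/0.220)/(2πk) = 0.6466/(2π·0.0189) = 5.445 m·K/W
  R'_cellular glass = ln(0.531/0.420)/(2πk) = 0.2345/(2π·0.0574) = 0.6502 m·K/W
  R'_conv,out = 1/(2πr h) = 1/(2π·0.531·8.43) = 0.03555 m·K/W
ΣR = 5.133×10^-4 + 5.445 + 0.6502 + 0.03555 = 6.131 m·K/W
Q' = ΔT/ΣR = (399 K − 282.01 K)/6.131 = 19.08 W/m
From the inner boundary to the phenolic foam/cellular glass interface, ΣR_partial = 5.446 m·K/W.
T_interface = T_in − Q'·ΣR_partial = 399 K − (19.08)(5.446) = 295.1 K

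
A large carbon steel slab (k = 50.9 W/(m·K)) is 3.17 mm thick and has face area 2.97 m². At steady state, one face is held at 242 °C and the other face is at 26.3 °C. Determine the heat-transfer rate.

Q = kA·ΔT/L = 50.9 × 2.97 × |242 °C − 26.3 °C| / 0.00317 = 1.03×10^7 W

Q = 10300 kW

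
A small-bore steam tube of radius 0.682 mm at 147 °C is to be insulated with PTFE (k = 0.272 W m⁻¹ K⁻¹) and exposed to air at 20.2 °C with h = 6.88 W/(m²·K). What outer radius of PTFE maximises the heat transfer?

r_cr = 3.95 cm

For a cylinder, r_cr = k_ins/h = 0.272/6.88 = 0.0395 m = 3.95 cm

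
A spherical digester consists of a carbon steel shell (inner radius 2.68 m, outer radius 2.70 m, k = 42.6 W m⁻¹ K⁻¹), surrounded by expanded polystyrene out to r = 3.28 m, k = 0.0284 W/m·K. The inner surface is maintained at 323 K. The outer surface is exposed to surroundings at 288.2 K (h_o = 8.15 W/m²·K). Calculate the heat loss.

Q = 189 W

Series thermal resistances, inner to outer:
  R_carbon steel = (1/2.68 − 1/2.70)/(4πk) = 0.002764/(4π·42.6) = 5.163×10^-6 K/W
  R_expanded polystyrene = (1/2.70 − 1/3.28)/(4πk) = 0.06549/(4π·0.0284) = 0.1835 K/W
  R_conv,out = 1/(4πr²h) = 1/(4π·3.28²·8.15) = 9.076×10^-4 K/W
ΣR = 5.163×10^-6 + 0.1835 + 9.076×10^-4 = 0.1844 K/W
Q = ΔT/ΣR = (323 K − 288.2 K)/0.1844 = 189 W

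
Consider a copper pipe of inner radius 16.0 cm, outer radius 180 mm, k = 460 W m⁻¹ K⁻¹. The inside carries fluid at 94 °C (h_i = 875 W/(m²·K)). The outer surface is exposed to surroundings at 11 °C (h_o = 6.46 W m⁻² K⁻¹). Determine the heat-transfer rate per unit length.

Q' = 601 W/m

Resistance network (inner→outer):
  R'_conv,in = 1/(2πr h) = 1/(2π·0.160·875) = 0.001137 m·K/W
  R'_copper = ln(0.180/0.160)/(2πk) = 0.1178/(2π·460) = 4.075×10^-5 m·K/W
  R'_conv,out = 1/(2πr h) = 1/(2π·0.180·6.46) = 0.1369 m·K/W
ΣR = 0.001137 + 4.075×10^-5 + 0.1369 = 0.1381 m·K/W
Q' = ΔT/ΣR = (94 °C − 11 °C)/0.1381 = 601 W/m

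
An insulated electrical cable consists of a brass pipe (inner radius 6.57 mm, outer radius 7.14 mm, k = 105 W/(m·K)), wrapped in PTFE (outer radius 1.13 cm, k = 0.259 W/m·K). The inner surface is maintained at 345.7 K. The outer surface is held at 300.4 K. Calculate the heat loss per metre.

Q' = 161 W/m

Resistance network (inner→outer):
  R'_brass = ln(0.00714/0.00657)/(2πk) = 0.08320/(2π·105) = 1.261×10^-4 m·K/W
  R'_PTFE = ln(0.0113/0.00714)/(2πk) = 0.4591/(2π·0.259) = 0.2821 m·K/W
ΣR = 1.261×10^-4 + 0.2821 = 0.2822 m·K/W
Q' = ΔT/ΣR = (345.7 K − 300.4 K)/0.2822 = 161 W/m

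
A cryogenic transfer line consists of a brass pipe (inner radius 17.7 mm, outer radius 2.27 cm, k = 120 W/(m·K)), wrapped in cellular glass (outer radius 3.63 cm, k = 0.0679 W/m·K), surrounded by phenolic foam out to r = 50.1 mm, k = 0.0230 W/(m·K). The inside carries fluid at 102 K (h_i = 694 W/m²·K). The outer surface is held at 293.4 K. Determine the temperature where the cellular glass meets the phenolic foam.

T = 166 K

Treat each layer as a resistance in series:
  R'_conv,in = 1/(2πr h) = 1/(2π·0.0177·694) = 0.01296 m·K/W
  R'_brass = ln(0.0227/0.0177)/(2πk) = 0.2488/(2π·120) = 3.300×10^-4 m·K/W
  R'_cellular glass = ln(0.0363/0.0227)/(2πk) = 0.4695/(2π·0.0679) = 1.100 m·K/W
  R'_phenolic foam = ln(0.0501/0.0363)/(2πk) = 0.3222/(2π·0.0230) = 2.230 m·K/W
ΣR = 0.01296 + 3.300×10^-4 + 1.100 + 2.230 = 3.343 m·K/W
Q' = ΔT/ΣR = (102 K − 293.4 K)/3.343 = -57.25 W/m
From the inner boundary to the cellular glass/phenolic foam interface, ΣR_partial = 1.113 m·K/W.
T_interface = T_in − Q'·ΣR_partial = 102 K − (-57.25)(1.113) = 166 K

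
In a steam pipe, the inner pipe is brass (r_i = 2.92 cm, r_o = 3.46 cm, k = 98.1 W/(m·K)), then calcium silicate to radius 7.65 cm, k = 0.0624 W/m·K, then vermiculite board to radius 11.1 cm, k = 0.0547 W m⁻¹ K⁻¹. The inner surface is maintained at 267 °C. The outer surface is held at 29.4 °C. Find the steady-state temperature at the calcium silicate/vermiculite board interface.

Resistance network (inner→outer):
  R'_brass = ln(0.0346/0.0292)/(2πk) = 0.1697/(2π·98.1) = 2.753×10^-4 m·K/W
  R'_calcium silicate = ln(0.0765/0.0346)/(2πk) = 0.7934/(2π·0.0624) = 2.024 m·K/W
  R'_vermiculite board = ln(0.111/0.0765)/(2πk) = 0.3722/(2π·0.0547) = 1.083 m·K/W
ΣR = 2.753×10^-4 + 2.024 + 1.083 = 3.107 m·K/W
Q' = ΔT/ΣR = (267 °C − 29.4 °C)/3.107 = 76.47 W/m
From the inner boundary to the calcium silicate/vermiculite board interface, ΣR_partial = 2.024 m·K/W.
T_interface = T_in − Q'·ΣR_partial = 267 °C − (76.47)(2.024) = 112 °C

T = 112 °C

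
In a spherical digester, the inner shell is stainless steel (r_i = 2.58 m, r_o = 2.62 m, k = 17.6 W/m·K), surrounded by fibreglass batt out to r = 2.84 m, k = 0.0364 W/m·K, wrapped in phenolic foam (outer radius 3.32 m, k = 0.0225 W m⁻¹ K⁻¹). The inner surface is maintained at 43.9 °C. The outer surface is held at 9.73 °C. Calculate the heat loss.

Treat each layer as a resistance in series:
  R_stainless steel = (1/2.58 − 1/2.62)/(4πk) = 0.005918/(4π·17.6) = 2.676×10^-5 K/W
  R_fibreglass batt = (1/2.62 − 1/2.84)/(4πk) = 0.02957/(4π·0.0364) = 0.06464 K/W
  R_phenolic foam = (1/2.84 − 1/3.32)/(4πk) = 0.05091/(4π·0.0225) = 0.1800 K/W
ΣR = 2.676×10^-5 + 0.06464 + 0.1800 = 0.2447 K/W
Q = ΔT/ΣR = (43.9 °C − 9.73 °C)/0.2447 = 140 W

Q = 140 W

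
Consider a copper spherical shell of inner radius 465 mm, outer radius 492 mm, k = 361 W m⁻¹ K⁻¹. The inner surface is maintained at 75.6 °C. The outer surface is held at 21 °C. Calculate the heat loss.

Q = 2100 kW

Q = 4πk·ΔT/(1/r₁ − 1/r₂) = 4π × 361 × 54.6 / (1/0.465 − 1/0.492) = 2.10×10^6 W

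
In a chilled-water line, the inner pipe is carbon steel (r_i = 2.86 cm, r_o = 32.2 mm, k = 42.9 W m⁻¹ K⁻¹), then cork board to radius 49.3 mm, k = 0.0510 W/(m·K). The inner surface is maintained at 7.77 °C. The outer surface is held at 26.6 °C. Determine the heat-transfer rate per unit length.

Treat each layer as a resistance in series:
  R'_carbon steel = ln(0.0322/0.0286)/(2πk) = 0.1186/(2π·42.9) = 4.398×10^-4 m·K/W
  R'_cork board = ln(0.0493/0.0322)/(2πk) = 0.4260/(2π·0.0510) = 1.329 m·K/W
ΣR = 4.398×10^-4 + 1.329 = 1.329 m·K/W
Q' = ΔT/ΣR = (7.77 °C − 26.6 °C)/1.329 = -14.2 W/m
(Negative Q' ⇒ heat flows inward; heat gain = 14.2 W/m.)

Q' = 14.2 W/m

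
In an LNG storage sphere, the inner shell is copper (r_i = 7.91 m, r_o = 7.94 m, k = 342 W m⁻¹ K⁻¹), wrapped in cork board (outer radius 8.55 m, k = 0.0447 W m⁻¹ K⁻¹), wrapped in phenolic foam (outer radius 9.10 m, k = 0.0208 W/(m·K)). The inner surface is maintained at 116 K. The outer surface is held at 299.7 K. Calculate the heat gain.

Q = 4270 W

Resistance network (inner→outer):
  R_copper = (1/7.91 − 1/7.94)/(4πk) = 4.777×10^-4/(4π·342) = 1.111×10^-7 K/W
  R_cork board = (1/7.94 − 1/8.55)/(4πk) = 0.008986/(4π·0.0447) = 0.01600 K/W
  R_phenolic foam = (1/8.55 − 1/9.10)/(4πk) = 0.007069/(4π·0.0208) = 0.02704 K/W
ΣR = 1.111×10^-7 + 0.01600 + 0.02704 = 0.04304 K/W
Q = ΔT/ΣR = (116 K − 299.7 K)/0.04304 = -4270 W
(Negative Q ⇒ heat flows inward; heat gain = 4270 W.)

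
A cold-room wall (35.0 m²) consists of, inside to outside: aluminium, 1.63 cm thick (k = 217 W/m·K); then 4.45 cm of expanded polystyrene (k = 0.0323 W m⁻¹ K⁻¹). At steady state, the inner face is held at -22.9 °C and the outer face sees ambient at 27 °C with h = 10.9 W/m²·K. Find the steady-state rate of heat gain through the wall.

Resistance network (inner→outer):
  R_aluminium = L/(kA) = 0.0163/(217·35.0) = 2.146×10^-6 K/W
  R_expanded polystyrene = L/(kA) = 0.0445/(0.0323·35.0) = 0.03936 K/W
  R_conv,out = 1/(hA) = 1/(10.9·35.0) = 0.002621 K/W
ΣR = 2.146×10^-6 + 0.03936 + 0.002621 = 0.04198 K/W
Q = ΔT/ΣR = (-22.9 °C − 27 °C)/0.04198 = -1190 W
(Negative Q ⇒ heat flows inward; heat gain = 1190 W.)

Q = 1190 W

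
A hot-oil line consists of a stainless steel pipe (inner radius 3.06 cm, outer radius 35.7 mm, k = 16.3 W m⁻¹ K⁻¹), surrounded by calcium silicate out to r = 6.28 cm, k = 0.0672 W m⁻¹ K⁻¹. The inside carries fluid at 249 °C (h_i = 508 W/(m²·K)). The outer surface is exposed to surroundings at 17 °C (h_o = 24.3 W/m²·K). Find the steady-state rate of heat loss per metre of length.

Q' = 160 W/m

Series thermal resistances, inner to outer:
  R'_conv,in = 1/(2πr h) = 1/(2π·0.0306·508) = 0.01024 m·K/W
  R'_stainless steel = ln(0.0357/0.0306)/(2πk) = 0.1542/(2π·16.3) = 0.001505 m·K/W
  R'_calcium silicate = ln(0.0628/0.0357)/(2πk) = 0.5648/(2π·0.0672) = 1.338 m·K/W
  R'_conv,out = 1/(2πr h) = 1/(2π·0.0628·24.3) = 0.1043 m·K/W
ΣR = 0.01024 + 0.001505 + 1.338 + 0.1043 = 1.454 m·K/W
Q' = ΔT/ΣR = (249 °C − 17 °C)/1.454 = 160 W/m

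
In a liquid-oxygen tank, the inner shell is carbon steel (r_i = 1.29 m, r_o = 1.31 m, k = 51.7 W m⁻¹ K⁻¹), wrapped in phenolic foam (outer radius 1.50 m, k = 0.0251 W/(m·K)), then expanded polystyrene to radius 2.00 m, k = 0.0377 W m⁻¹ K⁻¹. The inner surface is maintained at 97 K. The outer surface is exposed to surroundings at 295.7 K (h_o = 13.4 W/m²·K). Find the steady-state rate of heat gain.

Q = 301 W

Series thermal resistances, inner to outer:
  R_carbon steel = (1/1.29 − 1/1.31)/(4πk) = 0.01184/(4π·51.7) = 1.822×10^-5 K/W
  R_phenolic foam = (1/1.31 − 1/1.50)/(4πk) = 0.09669/(4π·0.0251) = 0.3066 K/W
  R_expanded polystyrene = (1/1.50 − 1/2.00)/(4πk) = 0.1667/(4π·0.0377) = 0.3518 K/W
  R_conv,out = 1/(4πr²h) = 1/(4π·2.00²·13.4) = 0.001485 K/W
ΣR = 1.822×10^-5 + 0.3066 + 0.3518 + 0.001485 = 0.6599 K/W
Q = ΔT/ΣR = (97 K − 295.7 K)/0.6599 = -301 W
(Negative Q ⇒ heat flows inward; heat gain = 301 W.)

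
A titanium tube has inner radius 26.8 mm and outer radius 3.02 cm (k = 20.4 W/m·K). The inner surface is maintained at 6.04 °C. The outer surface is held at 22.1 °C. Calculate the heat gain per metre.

Q' = 17.2 kW/m

Q' = 2πk·ΔT/ln(r₂/r₁) = 2π × 20.4 × 16.06 / ln(0.0302/0.0268) = 17200 W/m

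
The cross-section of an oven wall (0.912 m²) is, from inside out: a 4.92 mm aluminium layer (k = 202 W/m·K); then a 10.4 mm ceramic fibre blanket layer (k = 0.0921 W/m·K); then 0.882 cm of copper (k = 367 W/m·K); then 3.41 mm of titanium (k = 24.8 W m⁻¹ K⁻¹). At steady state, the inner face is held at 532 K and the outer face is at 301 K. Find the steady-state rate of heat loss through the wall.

Q = 1860 W

Resistance network (inner→outer):
  R_aluminium = L/(kA) = 0.00492/(202·0.912) = 2.671×10^-5 K/W
  R_ceramic fibre blanket = L/(kA) = 0.0104/(0.0921·0.912) = 0.1238 K/W
  R_copper = L/(kA) = 0.00882/(367·0.912) = 2.635×10^-5 K/W
  R_titanium = L/(kA) = 0.00341/(24.8·0.912) = 1.508×10^-4 K/W
ΣR = 2.671×10^-5 + 0.1238 + 2.635×10^-5 + 1.508×10^-4 = 0.1240 K/W
Q = ΔT/ΣR = (532 K − 301 K)/0.1240 = 1860 W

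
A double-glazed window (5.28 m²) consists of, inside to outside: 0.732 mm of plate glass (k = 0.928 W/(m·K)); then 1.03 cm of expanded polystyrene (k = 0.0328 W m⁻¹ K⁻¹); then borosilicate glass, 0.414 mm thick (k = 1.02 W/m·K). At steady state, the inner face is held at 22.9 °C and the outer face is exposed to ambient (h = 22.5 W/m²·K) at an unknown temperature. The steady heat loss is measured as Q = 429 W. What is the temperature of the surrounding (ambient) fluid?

T_out = -6.32 °C

Series resistances:
  R_plate glass = L/(kA) = 7.32×10^-4/(0.928·5.28) = 1.494×10^-4 K/W
  R_expanded polystyrene = L/(kA) = 0.0103/(0.0328·5.28) = 0.05947 K/W
  R_borosilicate glass = L/(kA) = 4.14×10^-4/(1.02·5.28) = 7.687×10^-5 K/W
  R_conv,out = 1/(hA) = 1/(22.5·5.28) = 0.008418 K/W
ΣR = 0.06812 K/W
ΔT = Q·ΣR = 429 × 0.06812 = 29.22 K
Heat flows outward, so T_out = T_in − ΔT = 22.9 − 29.22 = -6.32 °C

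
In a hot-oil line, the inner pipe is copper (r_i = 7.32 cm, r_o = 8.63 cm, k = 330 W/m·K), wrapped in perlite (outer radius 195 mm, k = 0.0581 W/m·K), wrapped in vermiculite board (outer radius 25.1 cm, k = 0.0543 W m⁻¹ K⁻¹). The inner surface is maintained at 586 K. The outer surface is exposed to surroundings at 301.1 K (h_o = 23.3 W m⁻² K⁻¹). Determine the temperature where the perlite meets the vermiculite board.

Treat each layer as a resistance in series:
  R'_copper = ln(0.0863/0.0732)/(2πk) = 0.1646/(2π·330) = 7.940×10^-5 m·K/W
  R'_perlite = ln(0.195/0.0863)/(2πk) = 0.8152/(2π·0.0581) = 2.233 m·K/W
  R'_vermiculite board = ln(0.251/0.195)/(2πk) = 0.2525/(2π·0.0543) = 0.7399 m·K/W
  R'_conv,out = 1/(2πr h) = 1/(2π·0.251·23.3) = 0.02721 m·K/W
ΣR = 7.940×10^-5 + 2.233 + 0.7399 + 0.02721 = 3.000 m·K/W
Q' = ΔT/ΣR = (586 K − 301.1 K)/3.000 = 94.97 W/m
From the inner boundary to the perlite/vermiculite board interface, ΣR_partial = 2.233 m·K/W.
T_interface = T_in − Q'·ΣR_partial = 586 K − (94.97)(2.233) = 374 K

T = 374 K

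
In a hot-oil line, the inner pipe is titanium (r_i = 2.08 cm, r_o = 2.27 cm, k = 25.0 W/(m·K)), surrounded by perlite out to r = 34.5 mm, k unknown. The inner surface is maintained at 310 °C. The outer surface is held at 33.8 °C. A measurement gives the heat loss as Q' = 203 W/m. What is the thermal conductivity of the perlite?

ΣR = ΔT/Q' = |310 − 33.8|/203 = 1.361 m·K/W
Known resistances:
  R'_titanium = ln(0.0227/0.0208)/(2πk) = 0.08741/(2π·25.0) = 5.565×10^-4 m·K/W
R_perlite = ΣR − ΣR_known = 1.361 − 5.565×10^-4 = 1.360 m·K/W
ln(r₂/r₁)/(2πk) = 1.360 ⇒ k = 0.4186/(2π·1.360) = 0.0490 W/m·K

k = 0.0490 W/m·K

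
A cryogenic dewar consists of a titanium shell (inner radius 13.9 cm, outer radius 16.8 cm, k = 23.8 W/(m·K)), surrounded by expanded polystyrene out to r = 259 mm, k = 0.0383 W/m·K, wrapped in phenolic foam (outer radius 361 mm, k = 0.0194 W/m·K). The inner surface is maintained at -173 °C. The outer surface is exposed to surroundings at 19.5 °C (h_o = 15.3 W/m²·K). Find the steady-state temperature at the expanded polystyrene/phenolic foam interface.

T = -78.5 °C

Resistance network (inner→outer):
  R_titanium = (1/0.139 − 1/0.168)/(4πk) = 1.242/(4π·23.8) = 0.004152 K/W
  R_expanded polystyrene = (1/0.168 − 1/0.259)/(4πk) = 2.091/(4π·0.0383) = 4.345 K/W
  R_phenolic foam = (1/0.259 − 1/0.361)/(4πk) = 1.091/(4π·0.0194) = 4.475 K/W
  R_conv,out = 1/(4πr²h) = 1/(4π·0.361²·15.3) = 0.03991 K/W
ΣR = 0.004152 + 4.345 + 4.475 + 0.03991 = 8.864 K/W
Q = ΔT/ΣR = (-173 °C − 19.5 °C)/8.864 = -21.72 W
From the inner boundary to the expanded polystyrene/phenolic foam interface, ΣR_partial = 4.349 K/W.
T_interface = T_in − Q·ΣR_partial = -173 °C − (-21.72)(4.349) = -78.5 °C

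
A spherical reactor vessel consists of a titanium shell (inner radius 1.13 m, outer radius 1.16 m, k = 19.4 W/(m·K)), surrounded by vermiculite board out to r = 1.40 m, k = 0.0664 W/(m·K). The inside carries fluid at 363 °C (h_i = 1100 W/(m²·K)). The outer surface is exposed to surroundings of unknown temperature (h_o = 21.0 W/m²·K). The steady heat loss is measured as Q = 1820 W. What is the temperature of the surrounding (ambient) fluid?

T_out = 36.9 °C

Series resistances:
  R_conv,in = 1/(4πr²h) = 1/(4π·1.13²·1100) = 5.666×10^-5 K/W
  R_titanium = (1/1.13 − 1/1.16)/(4πk) = 0.02289/(4π·19.4) = 9.388×10^-5 K/W
  R_vermiculite board = (1/1.16 − 1/1.40)/(4πk) = 0.1478/(4π·0.0664) = 0.1771 K/W
  R_conv,out = 1/(4πr²h) = 1/(4π·1.40²·21.0) = 0.001933 K/W
ΣR = 0.1792 K/W
ΔT = Q·ΣR = 1820 × 0.1792 = 326.1 K
Heat flows outward, so T_out = T_in − ΔT = 363 − 326.1 = 36.9 °C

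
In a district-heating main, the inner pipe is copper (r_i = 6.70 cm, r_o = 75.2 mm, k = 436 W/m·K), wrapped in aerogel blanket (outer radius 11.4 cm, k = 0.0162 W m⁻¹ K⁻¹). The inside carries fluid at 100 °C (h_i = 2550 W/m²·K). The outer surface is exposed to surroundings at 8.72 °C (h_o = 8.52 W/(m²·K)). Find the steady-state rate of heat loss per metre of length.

Series thermal resistances, inner to outer:
  R'_conv,in = 1/(2πr h) = 1/(2π·0.0670·2550) = 9.315×10^-4 m·K/W
  R'_copper = ln(0.0752/0.0670)/(2πk) = 0.1155/(2π·436) = 4.215×10^-5 m·K/W
  R'_aerogel blanket = ln(0.114/0.0752)/(2πk) = 0.4160/(2π·0.0162) = 4.087 m·K/W
  R'_conv,out = 1/(2πr h) = 1/(2π·0.114·8.52) = 0.1639 m·K/W
ΣR = 9.315×10^-4 + 4.215×10^-5 + 4.087 + 0.1639 = 4.252 m·K/W
Q' = ΔT/ΣR = (100 °C − 8.72 °C)/4.252 = 21.5 W/m

Q' = 21.5 W/m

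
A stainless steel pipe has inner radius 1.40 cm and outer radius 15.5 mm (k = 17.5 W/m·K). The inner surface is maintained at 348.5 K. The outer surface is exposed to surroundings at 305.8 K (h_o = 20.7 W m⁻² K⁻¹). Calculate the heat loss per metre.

Q' = 85.9 W/m

Resistance network (inner→outer):
  R'_stainless steel = ln(0.0155/0.0140)/(2πk) = 0.1018/(2π·17.5) = 9.257×10^-4 m·K/W
  R'_conv,out = 1/(2πr h) = 1/(2π·0.0155·20.7) = 0.4960 m·K/W
ΣR = 9.257×10^-4 + 0.4960 = 0.4969 m·K/W
Q' = ΔT/ΣR = (348.5 K − 305.8 K)/0.4969 = 85.9 W/m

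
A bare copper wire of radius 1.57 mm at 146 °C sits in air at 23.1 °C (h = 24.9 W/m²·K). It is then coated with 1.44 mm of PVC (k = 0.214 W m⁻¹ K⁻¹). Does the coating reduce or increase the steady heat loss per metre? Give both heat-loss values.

Critical radius for a cylinder: r_cr = k/h = 0.00859 m = 0.859 cm.
Outer radius after coating: r₂ = 0.00157 + 0.00144 = 0.00301 m.
Since r₁ < r_cr and r₂ ≤ r_cr, the coating moves toward the maximum at r_cr — heat loss rises.
Bare: R = 1/(2πr₁h) = 4.071 m·K/W; Q = 122.9/4.071 = 30.2 W/m.
Coated: R = R_cond + R_conv = 2.608 m·K/W; Q = 122.9/2.608 = 47.1 W/m.

increases: 30.2 → 47.1 W/m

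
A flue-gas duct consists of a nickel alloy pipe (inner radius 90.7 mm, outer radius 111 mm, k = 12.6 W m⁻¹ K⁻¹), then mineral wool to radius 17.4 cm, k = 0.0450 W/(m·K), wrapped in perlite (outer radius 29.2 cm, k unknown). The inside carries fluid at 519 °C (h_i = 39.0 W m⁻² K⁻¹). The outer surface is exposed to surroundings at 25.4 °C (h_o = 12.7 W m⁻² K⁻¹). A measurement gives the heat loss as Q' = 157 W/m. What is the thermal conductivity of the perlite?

k = 0.0563 W/m·K

ΣR = ΔT/Q' = |519 − 25.4|/157 = 3.144 m·K/W
Known resistances:
  R'_conv,in = 1/(2πr h) = 1/(2π·0.0907·39.0) = 0.04499 m·K/W
  R'_nickel alloy = ln(0.111/0.0907)/(2πk) = 0.2020/(2π·12.6) = 0.002551 m·K/W
  R'_mineral wool = ln(0.174/0.111)/(2πk) = 0.4495/(2π·0.0450) = 1.590 m·K/W
  R'_conv,out = 1/(2πr h) = 1/(2π·0.292·12.7) = 0.04292 m·K/W
R_perlite = ΣR − ΣR_known = 3.144 − 1.680 = 1.464 m·K/W
ln(r₂/r₁)/(2πk) = 1.464 ⇒ k = 0.5177/(2π·1.464) = 0.0563 W/m·K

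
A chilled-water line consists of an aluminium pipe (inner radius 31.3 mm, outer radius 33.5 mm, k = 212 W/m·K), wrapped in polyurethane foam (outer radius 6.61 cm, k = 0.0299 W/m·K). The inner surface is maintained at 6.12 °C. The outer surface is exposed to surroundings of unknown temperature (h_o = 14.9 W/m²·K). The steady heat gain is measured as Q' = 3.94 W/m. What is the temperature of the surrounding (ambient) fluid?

T_out = 21.0 °C

Series resistances:
  R'_aluminium = ln(0.0335/0.0313)/(2πk) = 0.06793/(2π·212) = 5.100×10^-5 m·K/W
  R'_polyurethane foam = ln(0.0661/0.0335)/(2πk) = 0.6796/(2π·0.0299) = 3.618 m·K/W
  R'_conv,out = 1/(2πr h) = 1/(2π·0.0661·14.9) = 0.1616 m·K/W
ΣR = 3.779 m·K/W
ΔT = Q'·ΣR = 3.94 × 3.779 = 14.89 K
Heat flows inward, so T_out = T_in + ΔT = 6.12 + 14.89 = 21.0 °C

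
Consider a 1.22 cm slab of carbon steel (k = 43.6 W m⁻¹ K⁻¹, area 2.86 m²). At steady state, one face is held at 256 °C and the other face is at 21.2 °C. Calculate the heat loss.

Q = kA·ΔT/L = 43.6 × 2.86 × |256 °C − 21.2 °C| / 0.0122 = 2.40×10^6 W

Q = 2400 kW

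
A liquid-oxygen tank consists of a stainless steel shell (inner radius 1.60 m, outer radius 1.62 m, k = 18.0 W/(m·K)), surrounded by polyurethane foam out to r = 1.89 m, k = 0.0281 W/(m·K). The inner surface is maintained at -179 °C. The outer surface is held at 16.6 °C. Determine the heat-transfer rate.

Resistance network (inner→outer):
  R_stainless steel = (1/1.60 − 1/1.62)/(4πk) = 0.007716/(4π·18.0) = 3.411×10^-5 K/W
  R_polyurethane foam = (1/1.62 − 1/1.89)/(4πk) = 0.08818/(4π·0.0281) = 0.2497 K/W
ΣR = 3.411×10^-5 + 0.2497 = 0.2497 K/W
Q = ΔT/ΣR = (-179 °C − 16.6 °C)/0.2497 = -783 W
(Negative Q ⇒ heat flows inward; heat gain = 783 W.)

Q = 783 W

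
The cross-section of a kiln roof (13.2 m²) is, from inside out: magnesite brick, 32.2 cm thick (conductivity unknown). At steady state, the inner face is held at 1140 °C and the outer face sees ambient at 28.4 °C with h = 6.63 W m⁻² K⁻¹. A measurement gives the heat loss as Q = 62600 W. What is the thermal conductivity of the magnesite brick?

k = 3.85 W/m·K

ΣR = ΔT/Q = |1140 − 28.4|/62600 = 0.01776 K/W
Known resistances:
  R_conv,out = 1/(hA) = 1/(6.63·13.2) = 0.01143 K/W
R_magnesite brick = ΣR − ΣR_known = 0.01776 − 0.01143 = 0.006330 K/W
L/(kA) = 0.006330 ⇒ k = 0.322/(0.006330·13.2) = 3.85 W/m·K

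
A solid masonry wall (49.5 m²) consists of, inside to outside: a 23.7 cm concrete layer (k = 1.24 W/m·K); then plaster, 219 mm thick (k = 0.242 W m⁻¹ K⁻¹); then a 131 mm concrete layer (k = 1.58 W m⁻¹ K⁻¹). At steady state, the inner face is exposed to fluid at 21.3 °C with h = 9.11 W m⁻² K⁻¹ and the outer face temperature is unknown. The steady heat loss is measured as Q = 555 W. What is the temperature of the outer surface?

Sum the resistances:
  R_conv,in = 1/(hA) = 1/(9.11·49.5) = 0.002218 K/W
  R_concrete = L/(kA) = 0.237/(1.24·49.5) = 0.003861 K/W
  R_plaster = L/(kA) = 0.219/(0.242·49.5) = 0.01828 K/W
  R_concrete = L/(kA) = 0.131/(1.58·49.5) = 0.001675 K/W
ΣR = 0.02604 K/W
ΔT = Q·ΣR = 555 × 0.02604 = 14.45 K
Heat flows outward, so T_out = T_in − ΔT = 21.3 − 14.45 = 6.85 °C

T_out = 6.85 °C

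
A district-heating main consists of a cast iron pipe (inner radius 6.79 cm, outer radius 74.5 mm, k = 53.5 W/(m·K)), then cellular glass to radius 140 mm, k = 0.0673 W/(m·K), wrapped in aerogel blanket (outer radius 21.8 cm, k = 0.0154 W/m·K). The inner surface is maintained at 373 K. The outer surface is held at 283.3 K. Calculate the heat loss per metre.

Series thermal resistances, inner to outer:
  R'_cast iron = ln(0.0745/0.0679)/(2πk) = 0.09276/(2π·53.5) = 2.760×10^-4 m·K/W
  R'_cellular glass = ln(0.140/0.0745)/(2πk) = 0.6308/(2π·0.0673) = 1.492 m·K/W
  R'_aerogel blanket = ln(0.218/0.140)/(2πk) = 0.4429/(2π·0.0154) = 4.577 m·K/W
ΣR = 2.760×10^-4 + 1.492 + 4.577 = 6.069 m·K/W
Q' = ΔT/ΣR = (373 K − 283.3 K)/6.069 = 14.8 W/m

Q' = 14.8 W/m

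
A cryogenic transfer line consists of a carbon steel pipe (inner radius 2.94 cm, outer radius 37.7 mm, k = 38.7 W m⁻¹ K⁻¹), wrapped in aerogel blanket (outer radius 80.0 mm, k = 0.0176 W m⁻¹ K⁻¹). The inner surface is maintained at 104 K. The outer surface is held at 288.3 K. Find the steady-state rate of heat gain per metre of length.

Series thermal resistances, inner to outer:
  R'_carbon steel = ln(0.0377/0.0294)/(2πk) = 0.2487/(2π·38.7) = 0.001023 m·K/W
  R'_aerogel blanket = ln(0.0800/0.0377)/(2πk) = 0.7524/(2π·0.0176) = 6.804 m·K/W
ΣR = 0.001023 + 6.804 = 6.805 m·K/W
Q' = ΔT/ΣR = (104 K − 288.3 K)/6.805 = -27.1 W/m
(Negative Q' ⇒ heat flows inward; heat gain = 27.1 W/m.)

Q' = 27.1 W/m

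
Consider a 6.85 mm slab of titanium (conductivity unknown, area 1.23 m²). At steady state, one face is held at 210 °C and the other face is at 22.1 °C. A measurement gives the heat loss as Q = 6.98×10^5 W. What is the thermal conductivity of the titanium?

k = 20.7 W/m·K

ΣR = ΔT/Q = |210 − 22.1|/6.98×10^5 = 2.692×10^-4 K/W
L/(kA) = 2.692×10^-4 ⇒ k = 0.00685/(2.692×10^-4·1.23) = 20.7 W/m·K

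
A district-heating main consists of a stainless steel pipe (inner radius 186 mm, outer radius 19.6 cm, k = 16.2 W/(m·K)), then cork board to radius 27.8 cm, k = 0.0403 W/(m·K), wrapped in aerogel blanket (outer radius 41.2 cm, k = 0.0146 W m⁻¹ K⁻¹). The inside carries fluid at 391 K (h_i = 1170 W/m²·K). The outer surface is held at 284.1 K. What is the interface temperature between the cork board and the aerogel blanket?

Resistance network (inner→outer):
  R'_conv,in = 1/(2πr h) = 1/(2π·0.186·1170) = 7.313×10^-4 m·K/W
  R'_stainless steel = ln(0.196/0.186)/(2πk) = 0.05237/(2π·16.2) = 5.145×10^-4 m·K/W
  R'_cork board = ln(0.278/0.196)/(2πk) = 0.3495/(2π·0.0403) = 1.380 m·K/W
  R'_aerogel blanket = ln(0.412/0.278)/(2πk) = 0.3934/(2π·0.0146) = 4.288 m·K/W
ΣR = 7.313×10^-4 + 5.145×10^-4 + 1.380 + 4.288 = 5.669 m·K/W
Q' = ΔT/ΣR = (391 K − 284.1 K)/5.669 = 18.86 W/m
From the inner boundary to the cork board/aerogel blanket interface, ΣR_partial = 1.381 m·K/W.
T_interface = T_in − Q'·ΣR_partial = 391 K − (18.86)(1.381) = 365.0 K

T = 365.0 K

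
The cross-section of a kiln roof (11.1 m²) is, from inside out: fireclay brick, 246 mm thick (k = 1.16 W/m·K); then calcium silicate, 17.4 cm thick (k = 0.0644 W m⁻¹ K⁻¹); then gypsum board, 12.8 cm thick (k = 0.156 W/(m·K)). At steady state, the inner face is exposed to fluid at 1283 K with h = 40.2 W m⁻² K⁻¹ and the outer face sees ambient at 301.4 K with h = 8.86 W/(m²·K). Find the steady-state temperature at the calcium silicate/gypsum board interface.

T = 538 K

Series thermal resistances, inner to outer:
  R_conv,in = 1/(hA) = 1/(40.2·11.1) = 0.002241 K/W
  R_fireclay brick = L/(kA) = 0.246/(1.16·11.1) = 0.01911 K/W
  R_calcium silicate = L/(kA) = 0.174/(0.0644·11.1) = 0.2434 K/W
  R_gypsum board = L/(kA) = 0.128/(0.156·11.1) = 0.07392 K/W
  R_conv,out = 1/(hA) = 1/(8.86·11.1) = 0.01017 K/W
ΣR = 0.002241 + 0.01911 + 0.2434 + 0.07392 + 0.01017 = 0.3488 K/W
Q = ΔT/ΣR = (1283 K − 301.4 K)/0.3488 = 2814 W
From the inner boundary to the calcium silicate/gypsum board interface, ΣR_partial = 0.2648 K/W.
T_interface = T_in − Q·ΣR_partial = 1283 K − (2814)(0.2648) = 538 K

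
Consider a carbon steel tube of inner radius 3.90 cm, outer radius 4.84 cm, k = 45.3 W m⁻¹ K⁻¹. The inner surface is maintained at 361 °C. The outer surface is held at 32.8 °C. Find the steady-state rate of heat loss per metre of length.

Q' = 4.33×10^5 W/m

Q' = 2πk·ΔT/ln(r₂/r₁) = 2π × 45.3 × 328.2 / ln(0.0484/0.0390) = 4.33×10^5 W/m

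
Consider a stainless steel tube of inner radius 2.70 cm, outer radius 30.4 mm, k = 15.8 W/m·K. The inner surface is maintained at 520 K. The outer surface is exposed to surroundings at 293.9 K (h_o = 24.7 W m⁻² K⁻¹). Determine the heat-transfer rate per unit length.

Q' = 1060 W/m

Resistance network (inner→outer):
  R'_stainless steel = ln(0.0304/0.0270)/(2πk) = 0.1186/(2π·15.8) = 0.001195 m·K/W
  R'_conv,out = 1/(2πr h) = 1/(2π·0.0304·24.7) = 0.2120 m·K/W
ΣR = 0.001195 + 0.2120 = 0.2132 m·K/W
Q' = ΔT/ΣR = (520 K − 293.9 K)/0.2132 = 1060 W/m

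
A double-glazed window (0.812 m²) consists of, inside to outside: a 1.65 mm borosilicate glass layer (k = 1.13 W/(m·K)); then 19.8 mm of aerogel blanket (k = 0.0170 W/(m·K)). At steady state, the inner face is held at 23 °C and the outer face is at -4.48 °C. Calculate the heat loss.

Q = 19.1 W

Series thermal resistances, inner to outer:
  R_borosilicate glass = L/(kA) = 0.00165/(1.13·0.812) = 0.001798 K/W
  R_aerogel blanket = L/(kA) = 0.0198/(0.0170·0.812) = 1.434 K/W
ΣR = 0.001798 + 1.434 = 1.436 K/W
Q = ΔT/ΣR = (23 °C − -4.48 °C)/1.436 = 19.1 W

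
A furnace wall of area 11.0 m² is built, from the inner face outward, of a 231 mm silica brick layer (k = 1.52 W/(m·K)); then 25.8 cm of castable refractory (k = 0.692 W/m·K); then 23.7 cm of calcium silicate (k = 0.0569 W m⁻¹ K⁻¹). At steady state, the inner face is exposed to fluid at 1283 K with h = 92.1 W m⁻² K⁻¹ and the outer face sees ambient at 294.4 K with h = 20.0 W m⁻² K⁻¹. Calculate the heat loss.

Q = 2290 W

Treat each layer as a resistance in series:
  R_conv,in = 1/(hA) = 1/(92.1·11.0) = 9.871×10^-4 K/W
  R_silica brick = L/(kA) = 0.231/(1.52·11.0) = 0.01382 K/W
  R_castable refractory = L/(kA) = 0.258/(0.692·11.0) = 0.03389 K/W
  R_calcium silicate = L/(kA) = 0.237/(0.0569·11.0) = 0.3787 K/W
  R_conv,out = 1/(hA) = 1/(20.0·11.0) = 0.004545 K/W
ΣR = 9.871×10^-4 + 0.01382 + 0.03389 + 0.3787 + 0.004545 = 0.4319 K/W
Q = ΔT/ΣR = (1283 K − 294.4 K)/0.4319 = 2290 W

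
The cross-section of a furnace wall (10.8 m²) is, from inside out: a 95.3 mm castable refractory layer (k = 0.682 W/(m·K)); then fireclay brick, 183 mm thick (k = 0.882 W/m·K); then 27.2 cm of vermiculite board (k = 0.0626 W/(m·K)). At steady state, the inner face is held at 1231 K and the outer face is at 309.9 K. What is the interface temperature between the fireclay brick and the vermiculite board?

T = 1163 K

Treat each layer as a resistance in series:
  R_castable refractory = L/(kA) = 0.0953/(0.682·10.8) = 0.01294 K/W
  R_fireclay brick = L/(kA) = 0.183/(0.882·10.8) = 0.01921 K/W
  R_vermiculite board = L/(kA) = 0.272/(0.0626·10.8) = 0.4023 K/W
ΣR = 0.01294 + 0.01921 + 0.4023 = 0.4345 K/W
Q = ΔT/ΣR = (1231 K − 309.9 K)/0.4345 = 2120 W
From the inner boundary to the fireclay brick/vermiculite board interface, ΣR_partial = 0.03215 K/W.
T_interface = T_in − Q·ΣR_partial = 1231 K − (2120)(0.03215) = 1163 K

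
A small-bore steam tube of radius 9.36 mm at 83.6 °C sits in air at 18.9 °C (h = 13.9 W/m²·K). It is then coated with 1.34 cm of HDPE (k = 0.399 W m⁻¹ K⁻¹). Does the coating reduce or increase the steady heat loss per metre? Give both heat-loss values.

increases: 52.9 → 75.5 W/m

Critical radius for a cylinder: r_cr = k/h = 0.0287 m = 2.87 cm.
Outer radius after coating: r₂ = 0.00936 + 0.0134 = 0.02276 m.
Since r₁ < r_cr and r₂ ≤ r_cr, the coating moves toward the maximum at r_cr — heat loss rises.
Bare: R = 1/(2πr₁h) = 1.223 m·K/W; Q = 64.7/1.223 = 52.9 W/m.
Coated: R = R_cond + R_conv = 0.8575 m·K/W; Q = 64.7/0.8575 = 75.5 W/m.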